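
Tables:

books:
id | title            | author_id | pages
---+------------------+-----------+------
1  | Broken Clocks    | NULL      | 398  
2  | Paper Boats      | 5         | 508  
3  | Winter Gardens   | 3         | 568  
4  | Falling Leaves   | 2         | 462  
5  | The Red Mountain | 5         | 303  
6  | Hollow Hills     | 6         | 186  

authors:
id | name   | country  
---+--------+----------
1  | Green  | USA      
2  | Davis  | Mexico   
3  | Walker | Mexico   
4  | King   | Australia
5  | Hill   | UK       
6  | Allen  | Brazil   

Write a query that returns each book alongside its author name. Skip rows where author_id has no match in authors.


INNER JOIN keeps only books rows whose author_id matches an id in authors. Walk through each book:
  - book 1 (Broken Clocks): author_id=NULL, no match -> dropped
  - book 2 (Paper Boats): author_id=5 -> matches Hill
  - book 3 (Winter Gardens): author_id=3 -> matches Walker
  - book 4 (Falling Leaves): author_id=2 -> matches Davis
  - book 5 (The Red Mountain): author_id=5 -> matches Hill
  - book 6 (Hollow Hills): author_id=6 -> matches Allen
So 1 of 6 rows is dropped.

SQL:
SELECT a.title, b.name AS author
FROM books a
INNER JOIN authors b ON a.author_id = b.id

Result:
title            | author
-----------------+-------
Paper Boats      | Hill  
Winter Gardens   | Walker
Falling Leaves   | Davis 
The Red Mountain | Hill  
Hollow Hills     | Allen 


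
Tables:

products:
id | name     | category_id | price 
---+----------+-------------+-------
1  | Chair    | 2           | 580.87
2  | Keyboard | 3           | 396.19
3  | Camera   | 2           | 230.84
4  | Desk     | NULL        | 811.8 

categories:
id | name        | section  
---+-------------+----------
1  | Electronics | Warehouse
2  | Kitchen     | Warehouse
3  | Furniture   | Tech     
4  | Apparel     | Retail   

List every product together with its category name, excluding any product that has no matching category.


INNER JOIN keeps only products rows whose category_id matches an id in categories. Walk through each product:
  - product 1 (Chair): category_id=2 -> matches Kitchen
  - product 2 (Keyboard): category_id=3 -> matches Furniture
  - product 3 (Camera): category_id=2 -> matches Kitchen
  - product 4 (Desk): category_id=NULL, no match -> dropped
So 1 of 4 rows is dropped.

SQL:
SELECT a.name, b.name AS category
FROM products a
INNER JOIN categories b ON a.category_id = b.id

Result:
name     | category 
---------+----------
Chair    | Kitchen  
Keyboard | Furniture
Camera   | Kitchen  


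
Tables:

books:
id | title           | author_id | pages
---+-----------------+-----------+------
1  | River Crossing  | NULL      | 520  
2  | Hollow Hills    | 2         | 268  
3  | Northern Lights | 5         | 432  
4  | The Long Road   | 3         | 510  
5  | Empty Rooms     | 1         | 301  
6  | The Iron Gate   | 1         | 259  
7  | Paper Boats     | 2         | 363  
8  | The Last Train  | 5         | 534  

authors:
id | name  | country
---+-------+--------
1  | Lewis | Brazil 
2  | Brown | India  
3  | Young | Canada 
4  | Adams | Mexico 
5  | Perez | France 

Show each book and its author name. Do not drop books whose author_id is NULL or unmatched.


LEFT JOIN keeps every row from books (the left table); where author_id has no match in authors, the author columns become NULL. Walk through each book:
  - book 1 (River Crossing): author_id=NULL, no match -> kept with NULL
  - book 2 (Hollow Hills): author_id=2 -> matches Brown
  - book 3 (Northern Lights): author_id=5 -> matches Perez
  - book 4 (The Long Road): author_id=3 -> matches Young
  - book 5 (Empty Rooms): author_id=1 -> matches Lewis
  - book 6 (The Iron Gate): author_id=1 -> matches Lewis
  - book 7 (Paper Boats): author_id=2 -> matches Brown
  - book 8 (The Last Train): author_id=5 -> matches Perez
All 8 rows appear; 1 has NULL author.

SQL:
SELECT a.title, b.name AS author
FROM books a
LEFT JOIN authors b ON a.author_id = b.id

Result:
title           | author
----------------+-------
River Crossing  | NULL  
Hollow Hills    | Brown 
Northern Lights | Perez 
The Long Road   | Young 
Empty Rooms     | Lewis 
The Iron Gate   | Lewis 
Paper Boats     | Brown 
The Last Train  | Perez 


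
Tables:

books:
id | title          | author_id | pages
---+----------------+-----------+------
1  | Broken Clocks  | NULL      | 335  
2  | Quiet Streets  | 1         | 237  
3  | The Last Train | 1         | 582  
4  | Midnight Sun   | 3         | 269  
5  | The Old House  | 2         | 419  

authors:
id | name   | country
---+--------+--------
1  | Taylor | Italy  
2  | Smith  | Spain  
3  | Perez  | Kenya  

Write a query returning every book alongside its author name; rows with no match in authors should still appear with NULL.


LEFT JOIN keeps every row from books (the left table); where author_id has no match in authors, the author columns become NULL. Walk through each book:
  - book 1 (Broken Clocks): author_id=NULL, no match -> kept with NULL
  - book 2 (Quiet Streets): author_id=1 -> matches Taylor
  - book 3 (The Last Train): author_id=1 -> matches Taylor
  - book 4 (Midnight Sun): author_id=3 -> matches Perez
  - book 5 (The Old House): author_id=2 -> matches Smith
All 5 rows appear; 1 has NULL author.

SQL:
SELECT a.title, b.name AS author
FROM books a
LEFT JOIN authors b ON a.author_id = b.id

Result:
title          | author
---------------+-------
Broken Clocks  | NULL  
Quiet Streets  | Taylor
The Last Train | Taylor
Midnight Sun   | Perez 
The Old House  | Smith 


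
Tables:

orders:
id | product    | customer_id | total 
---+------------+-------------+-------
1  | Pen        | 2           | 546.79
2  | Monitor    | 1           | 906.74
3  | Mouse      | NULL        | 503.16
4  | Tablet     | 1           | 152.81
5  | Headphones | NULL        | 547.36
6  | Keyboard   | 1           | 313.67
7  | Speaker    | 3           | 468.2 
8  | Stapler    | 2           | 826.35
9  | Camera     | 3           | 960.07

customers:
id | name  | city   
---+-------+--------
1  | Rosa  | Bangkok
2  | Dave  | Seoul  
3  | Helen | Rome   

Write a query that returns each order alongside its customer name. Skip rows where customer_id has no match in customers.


INNER JOIN keeps only orders rows whose customer_id matches an id in customers. Walk through each order:
  - order 1 (Pen): customer_id=2 -> matches Dave
  - order 2 (Monitor): customer_id=1 -> matches Rosa
  - order 3 (Mouse): customer_id=NULL, no match -> dropped
  - order 4 (Tablet): customer_id=1 -> matches Rosa
  - order 5 (Headphones): customer_id=NULL, no match -> dropped
  - order 6 (Keyboard): customer_id=1 -> matches Rosa
  - order 7 (Speaker): customer_id=3 -> matches Helen
  - order 8 (Stapler): customer_id=2 -> matches Dave
  - order 9 (Camera): customer_id=3 -> matches Helen
So 2 of 9 rows are dropped.

SQL:
SELECT a.product, b.name AS customer
FROM orders a
INNER JOIN customers b ON a.customer_id = b.id

Result:
product  | customer
---------+---------
Pen      | Dave    
Monitor  | Rosa    
Tablet   | Rosa    
Keyboard | Rosa    
Speaker  | Helen   
Stapler  | Dave    
Camera   | Helen   


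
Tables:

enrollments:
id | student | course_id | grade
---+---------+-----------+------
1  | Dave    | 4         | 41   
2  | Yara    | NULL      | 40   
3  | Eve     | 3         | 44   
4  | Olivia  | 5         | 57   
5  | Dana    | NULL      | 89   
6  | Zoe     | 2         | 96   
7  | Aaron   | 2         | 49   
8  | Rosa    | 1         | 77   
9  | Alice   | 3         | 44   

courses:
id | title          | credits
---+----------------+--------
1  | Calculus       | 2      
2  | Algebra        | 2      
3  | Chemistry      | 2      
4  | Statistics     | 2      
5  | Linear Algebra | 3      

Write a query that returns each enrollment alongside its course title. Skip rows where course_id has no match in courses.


INNER JOIN keeps only enrollments rows whose course_id matches an id in courses. Walk through each enrollment:
  - enrollment 1 (Dave): course_id=4 -> matches Statistics
  - enrollment 2 (Yara): course_id=NULL, no match -> dropped
  - enrollment 3 (Eve): course_id=3 -> matches Chemistry
  - enrollment 4 (Olivia): course_id=5 -> matches Linear Algebra
  - enrollment 5 (Dana): course_id=NULL, no match -> dropped
  - enrollment 6 (Zoe): course_id=2 -> matches Algebra
  - enrollment 7 (Aaron): course_id=2 -> matches Algebra
  - enrollment 8 (Rosa): course_id=1 -> matches Calculus
  - enrollment 9 (Alice): course_id=3 -> matches Chemistry
So 2 of 9 rows are dropped.

SQL:
SELECT a.student, b.title AS course
FROM enrollments a
INNER JOIN courses b ON a.course_id = b.id

Result:
student | course        
--------+---------------
Dave    | Statistics    
Eve     | Chemistry     
Olivia  | Linear Algebra
Zoe     | Algebra       
Aaron   | Algebra       
Rosa    | Calculus      
Alice   | Chemistry     


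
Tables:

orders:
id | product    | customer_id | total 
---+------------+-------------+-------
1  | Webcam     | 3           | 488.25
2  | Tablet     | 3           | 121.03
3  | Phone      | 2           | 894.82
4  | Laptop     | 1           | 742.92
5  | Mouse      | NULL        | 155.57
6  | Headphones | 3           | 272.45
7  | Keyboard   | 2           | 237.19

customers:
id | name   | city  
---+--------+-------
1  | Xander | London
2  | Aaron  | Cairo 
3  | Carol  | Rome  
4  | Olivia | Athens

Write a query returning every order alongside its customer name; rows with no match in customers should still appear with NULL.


LEFT JOIN keeps every row from orders (the left table); where customer_id has no match in customers, the customer columns become NULL. Walk through each order:
  - order 1 (Webcam): customer_id=3 -> matches Carol
  - order 2 (Tablet): customer_id=3 -> matches Carol
  - order 3 (Phone): customer_id=2 -> matches Aaron
  - order 4 (Laptop): customer_id=1 -> matches Xander
  - order 5 (Mouse): customer_id=NULL, no match -> kept with NULL
  - order 6 (Headphones): customer_id=3 -> matches Carol
  - order 7 (Keyboard): customer_id=2 -> matches Aaron
All 7 rows appear; 1 has NULL customer.

SQL:
SELECT a.product, b.name AS customer
FROM orders a
LEFT JOIN customers b ON a.customer_id = b.id

Result:
product    | customer
-----------+---------
Webcam     | Carol   
Tablet     | Carol   
Phone      | Aaron   
Laptop     | Xander  
Mouse      | NULL    
Headphones | Carol   
Keyboard   | Aaron   


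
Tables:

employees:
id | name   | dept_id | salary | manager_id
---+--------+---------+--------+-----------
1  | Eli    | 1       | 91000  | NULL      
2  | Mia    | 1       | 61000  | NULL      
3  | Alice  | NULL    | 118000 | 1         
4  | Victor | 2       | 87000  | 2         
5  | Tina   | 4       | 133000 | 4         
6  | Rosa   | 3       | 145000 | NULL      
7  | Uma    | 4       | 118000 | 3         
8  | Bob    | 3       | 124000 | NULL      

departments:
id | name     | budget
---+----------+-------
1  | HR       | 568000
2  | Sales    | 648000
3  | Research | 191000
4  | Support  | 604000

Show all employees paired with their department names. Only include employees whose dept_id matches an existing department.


INNER JOIN keeps only employees rows whose dept_id matches an id in departments. Walk through each employee:
  - employee 1 (Eli): dept_id=1 -> matches HR
  - employee 2 (Mia): dept_id=1 -> matches HR
  - employee 3 (Alice): dept_id=NULL, no match -> dropped
  - employee 4 (Victor): dept_id=2 -> matches Sales
  - employee 5 (Tina): dept_id=4 -> matches Support
  - employee 6 (Rosa): dept_id=3 -> matches Research
  - employee 7 (Uma): dept_id=4 -> matches Support
  - employee 8 (Bob): dept_id=3 -> matches Research
So 1 of 8 rows is dropped.

SQL:
SELECT a.name, b.name AS department
FROM employees a
INNER JOIN departments b ON a.dept_id = b.id

Result:
name   | department
-------+-----------
Eli    | HR        
Mia    | HR        
Victor | Sales     
Tina   | Support   
Rosa   | Research  
Uma    | Support   
Bob    | Research  


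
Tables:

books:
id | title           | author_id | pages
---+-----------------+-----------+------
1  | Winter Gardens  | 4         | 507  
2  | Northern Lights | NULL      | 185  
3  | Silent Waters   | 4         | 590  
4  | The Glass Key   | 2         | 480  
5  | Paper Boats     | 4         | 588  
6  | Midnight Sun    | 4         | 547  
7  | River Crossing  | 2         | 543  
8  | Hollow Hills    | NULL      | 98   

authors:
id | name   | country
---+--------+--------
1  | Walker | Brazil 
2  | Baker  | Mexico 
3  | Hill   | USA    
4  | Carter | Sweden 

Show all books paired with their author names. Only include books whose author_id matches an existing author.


INNER JOIN keeps only books rows whose author_id matches an id in authors. Walk through each book:
  - book 1 (Winter Gardens): author_id=4 -> matches Carter
  - book 2 (Northern Lights): author_id=NULL, no match -> dropped
  - book 3 (Silent Waters): author_id=4 -> matches Carter
  - book 4 (The Glass Key): author_id=2 -> matches Baker
  - book 5 (Paper Boats): author_id=4 -> matches Carter
  - book 6 (Midnight Sun): author_id=4 -> matches Carter
  - book 7 (River Crossing): author_id=2 -> matches Baker
  - book 8 (Hollow Hills): author_id=NULL, no match -> dropped
So 2 of 8 rows are dropped.

SQL:
SELECT a.title, b.name AS author
FROM books a
INNER JOIN authors b ON a.author_id = b.id

Result:
title          | author
---------------+-------
Winter Gardens | Carter
Silent Waters  | Carter
The Glass Key  | Baker 
Paper Boats    | Carter
Midnight Sun   | Carter
River Crossing | Baker 


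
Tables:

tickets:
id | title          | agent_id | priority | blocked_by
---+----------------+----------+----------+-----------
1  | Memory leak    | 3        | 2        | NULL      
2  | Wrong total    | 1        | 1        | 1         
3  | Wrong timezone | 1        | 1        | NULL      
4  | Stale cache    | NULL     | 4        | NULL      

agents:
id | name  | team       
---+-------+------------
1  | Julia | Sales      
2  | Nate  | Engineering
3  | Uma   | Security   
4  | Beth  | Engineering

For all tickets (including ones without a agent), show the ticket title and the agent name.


LEFT JOIN keeps every row from tickets (the left table); where agent_id has no match in agents, the agent columns become NULL. Walk through each ticket:
  - ticket 1 (Memory leak): agent_id=3 -> matches Uma
  - ticket 2 (Wrong total): agent_id=1 -> matches Julia
  - ticket 3 (Wrong timezone): agent_id=1 -> matches Julia
  - ticket 4 (Stale cache): agent_id=NULL, no match -> kept with NULL
All 4 rows appear; 1 has NULL agent.

SQL:
SELECT a.title, b.name AS agent
FROM tickets a
LEFT JOIN agents b ON a.agent_id = b.id

Result:
title          | agent
---------------+------
Memory leak    | Uma  
Wrong total    | Julia
Wrong timezone | Julia
Stale cache    | NULL 


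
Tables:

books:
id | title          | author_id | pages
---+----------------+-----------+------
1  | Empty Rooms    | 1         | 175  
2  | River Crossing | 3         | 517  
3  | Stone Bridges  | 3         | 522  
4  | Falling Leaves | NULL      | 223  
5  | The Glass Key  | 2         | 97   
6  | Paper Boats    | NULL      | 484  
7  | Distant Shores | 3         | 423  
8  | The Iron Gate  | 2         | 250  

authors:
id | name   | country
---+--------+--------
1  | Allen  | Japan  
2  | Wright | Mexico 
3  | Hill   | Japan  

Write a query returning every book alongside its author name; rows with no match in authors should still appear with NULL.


LEFT JOIN keeps every row from books (the left table); where author_id has no match in authors, the author columns become NULL. Walk through each book:
  - book 1 (Empty Rooms): author_id=1 -> matches Allen
  - book 2 (River Crossing): author_id=3 -> matches Hill
  - book 3 (Stone Bridges): author_id=3 -> matches Hill
  - book 4 (Falling Leaves): author_id=NULL, no match -> kept with NULL
  - book 5 (The Glass Key): author_id=2 -> matches Wright
  - book 6 (Paper Boats): author_id=NULL, no match -> kept with NULL
  - book 7 (Distant Shores): author_id=3 -> matches Hill
  - book 8 (The Iron Gate): author_id=2 -> matches Wright
All 8 rows appear; 2 have NULL author.

SQL:
SELECT a.title, b.name AS author
FROM books a
LEFT JOIN authors b ON a.author_id = b.id

Result:
title          | author
---------------+-------
Empty Rooms    | Allen 
River Crossing | Hill  
Stone Bridges  | Hill  
Falling Leaves | NULL  
The Glass Key  | Wright
Paper Boats    | NULL  
Distant Shores | Hill  
The Iron Gate  | Wright


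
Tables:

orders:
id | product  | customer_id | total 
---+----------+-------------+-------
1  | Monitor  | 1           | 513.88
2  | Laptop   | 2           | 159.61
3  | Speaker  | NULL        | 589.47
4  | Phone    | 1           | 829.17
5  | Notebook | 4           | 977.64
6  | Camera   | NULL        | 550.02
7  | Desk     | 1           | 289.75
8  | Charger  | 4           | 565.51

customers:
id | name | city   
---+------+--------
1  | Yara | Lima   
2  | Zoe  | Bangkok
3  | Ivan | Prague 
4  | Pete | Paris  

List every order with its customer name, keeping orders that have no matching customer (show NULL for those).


LEFT JOIN keeps every row from orders (the left table); where customer_id has no match in customers, the customer columns become NULL. Walk through each order:
  - order 1 (Monitor): customer_id=1 -> matches Yara
  - order 2 (Laptop): customer_id=2 -> matches Zoe
  - order 3 (Speaker): customer_id=NULL, no match -> kept with NULL
  - order 4 (Phone): customer_id=1 -> matches Yara
  - order 5 (Notebook): customer_id=4 -> matches Pete
  - order 6 (Camera): customer_id=NULL, no match -> kept with NULL
  - order 7 (Desk): customer_id=1 -> matches Yara
  - order 8 (Charger): customer_id=4 -> matches Pete
All 8 rows appear; 2 have NULL customer.

SQL:
SELECT a.product, b.name AS customer
FROM orders a
LEFT JOIN customers b ON a.customer_id = b.id

Result:
product  | customer
---------+---------
Monitor  | Yara    
Laptop   | Zoe     
Speaker  | NULL    
Phone    | Yara    
Notebook | Pete    
Camera   | NULL    
Desk     | Yara    
Charger  | Pete    


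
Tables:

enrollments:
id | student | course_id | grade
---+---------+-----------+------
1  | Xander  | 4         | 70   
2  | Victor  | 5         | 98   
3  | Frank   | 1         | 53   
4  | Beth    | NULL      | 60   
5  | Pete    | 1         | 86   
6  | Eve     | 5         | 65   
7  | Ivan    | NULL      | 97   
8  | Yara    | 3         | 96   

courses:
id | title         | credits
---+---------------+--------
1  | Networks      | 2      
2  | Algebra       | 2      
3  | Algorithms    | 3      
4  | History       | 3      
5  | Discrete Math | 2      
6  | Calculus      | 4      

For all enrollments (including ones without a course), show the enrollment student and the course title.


LEFT JOIN keeps every row from enrollments (the left table); where course_id has no match in courses, the course columns become NULL. Walk through each enrollment:
  - enrollment 1 (Xander): course_id=4 -> matches History
  - enrollment 2 (Victor): course_id=5 -> matches Discrete Math
  - enrollment 3 (Frank): course_id=1 -> matches Networks
  - enrollment 4 (Beth): course_id=NULL, no match -> kept with NULL
  - enrollment 5 (Pete): course_id=1 -> matches Networks
  - enrollment 6 (Eve): course_id=5 -> matches Discrete Math
  - enrollment 7 (Ivan): course_id=NULL, no match -> kept with NULL
  - enrollment 8 (Yara): course_id=3 -> matches Algorithms
All 8 rows appear; 2 have NULL course.

SQL:
SELECT a.student, b.title AS course
FROM enrollments a
LEFT JOIN courses b ON a.course_id = b.id

Result:
student | course       
--------+--------------
Xander  | History      
Victor  | Discrete Math
Frank   | Networks     
Beth    | NULL         
Pete    | Networks     
Eve     | Discrete Math
Ivan    | NULL         
Yara    | Algorithms   


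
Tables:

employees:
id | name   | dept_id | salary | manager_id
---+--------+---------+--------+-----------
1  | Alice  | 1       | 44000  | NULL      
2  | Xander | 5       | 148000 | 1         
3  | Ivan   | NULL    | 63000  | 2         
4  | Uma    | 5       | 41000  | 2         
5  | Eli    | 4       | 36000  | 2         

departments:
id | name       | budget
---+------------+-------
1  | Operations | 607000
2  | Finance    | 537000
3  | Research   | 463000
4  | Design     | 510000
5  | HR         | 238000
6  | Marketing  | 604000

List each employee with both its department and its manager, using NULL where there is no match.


Two LEFT JOINs from the same base table employees: one to departments via dept_id, one to employees itself via manager_id. Both are LEFT so every employee is preserved.
Match against departments:
  - employee 1 (Alice): dept_id=1 -> matches Operations
  - employee 2 (Xander): dept_id=5 -> matches HR
  - employee 3 (Ivan): dept_id=NULL, no match -> kept with NULL
  - employee 4 (Uma): dept_id=5 -> matches HR
  - employee 5 (Eli): dept_id=4 -> matches Design
Match against employees (self):
  - employee 1 (Alice): manager_id=NULL -> NULL
  - employee 2 (Xander): manager_id=1 -> Alice
  - employee 3 (Ivan): manager_id=2 -> Xander
  - employee 4 (Uma): manager_id=2 -> Xander
  - employee 5 (Eli): manager_id=2 -> Xander

SQL:
SELECT a.name, b.name AS department, c.name AS manager
FROM employees a
LEFT JOIN departments b ON a.dept_id = b.id
LEFT JOIN employees c ON a.manager_id = c.id

Result:
name   | department | manager
-------+------------+--------
Alice  | Operations | NULL   
Xander | HR         | Alice  
Ivan   | NULL       | Xander 
Uma    | HR         | Xander 
Eli    | Design     | Xander 


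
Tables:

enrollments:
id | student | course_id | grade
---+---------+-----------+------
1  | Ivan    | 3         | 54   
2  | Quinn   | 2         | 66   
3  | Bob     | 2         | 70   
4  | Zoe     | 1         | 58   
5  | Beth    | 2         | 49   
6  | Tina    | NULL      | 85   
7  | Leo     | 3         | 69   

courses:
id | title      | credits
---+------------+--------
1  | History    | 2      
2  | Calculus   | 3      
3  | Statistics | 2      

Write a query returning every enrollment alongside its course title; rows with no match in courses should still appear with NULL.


LEFT JOIN keeps every row from enrollments (the left table); where course_id has no match in courses, the course columns become NULL. Walk through each enrollment:
  - enrollment 1 (Ivan): course_id=3 -> matches Statistics
  - enrollment 2 (Quinn): course_id=2 -> matches Calculus
  - enrollment 3 (Bob): course_id=2 -> matches Calculus
  - enrollment 4 (Zoe): course_id=1 -> matches History
  - enrollment 5 (Beth): course_id=2 -> matches Calculus
  - enrollment 6 (Tina): course_id=NULL, no match -> kept with NULL
  - enrollment 7 (Leo): course_id=3 -> matches Statistics
All 7 rows appear; 1 has NULL course.

SQL:
SELECT a.student, b.title AS course
FROM enrollments a
LEFT JOIN courses b ON a.course_id = b.id

Result:
student | course    
--------+-----------
Ivan    | Statistics
Quinn   | Calculus  
Bob     | Calculus  
Zoe     | History   
Beth    | Calculus  
Tina    | NULL      
Leo     | Statistics


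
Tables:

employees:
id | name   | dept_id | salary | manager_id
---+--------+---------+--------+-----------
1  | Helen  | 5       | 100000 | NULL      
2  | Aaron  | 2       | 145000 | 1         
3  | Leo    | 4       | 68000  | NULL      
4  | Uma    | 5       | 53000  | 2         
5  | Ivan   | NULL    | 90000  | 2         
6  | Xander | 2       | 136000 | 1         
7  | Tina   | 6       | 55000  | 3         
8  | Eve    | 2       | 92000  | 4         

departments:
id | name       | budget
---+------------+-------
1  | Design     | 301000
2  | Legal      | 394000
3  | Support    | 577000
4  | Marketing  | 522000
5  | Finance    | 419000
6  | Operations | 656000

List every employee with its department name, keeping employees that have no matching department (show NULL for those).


LEFT JOIN keeps every row from employees (the left table); where dept_id has no match in departments, the department columns become NULL. Walk through each employee:
  - employee 1 (Helen): dept_id=5 -> matches Finance
  - employee 2 (Aaron): dept_id=2 -> matches Legal
  - employee 3 (Leo): dept_id=4 -> matches Marketing
  - employee 4 (Uma): dept_id=5 -> matches Finance
  - employee 5 (Ivan): dept_id=NULL, no match -> kept with NULL
  - employee 6 (Xander): dept_id=2 -> matches Legal
  - employee 7 (Tina): dept_id=6 -> matches Operations
  - employee 8 (Eve): dept_id=2 -> matches Legal
All 8 rows appear; 1 has NULL department.

SQL:
SELECT a.name, b.name AS department
FROM employees a
LEFT JOIN departments b ON a.dept_id = b.id

Result:
name   | department
-------+-----------
Helen  | Finance   
Aaron  | Legal     
Leo    | Marketing 
Uma    | Finance   
Ivan   | NULL      
Xander | Legal     
Tina   | Operations
Eve    | Legal     


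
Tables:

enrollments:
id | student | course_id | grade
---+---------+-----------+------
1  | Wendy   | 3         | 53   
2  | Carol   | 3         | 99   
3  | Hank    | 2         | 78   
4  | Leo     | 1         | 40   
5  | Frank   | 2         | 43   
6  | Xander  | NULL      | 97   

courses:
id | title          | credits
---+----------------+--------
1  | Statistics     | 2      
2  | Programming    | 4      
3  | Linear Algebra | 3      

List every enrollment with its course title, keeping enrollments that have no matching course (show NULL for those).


LEFT JOIN keeps every row from enrollments (the left table); where course_id has no match in courses, the course columns become NULL. Walk through each enrollment:
  - enrollment 1 (Wendy): course_id=3 -> matches Linear Algebra
  - enrollment 2 (Carol): course_id=3 -> matches Linear Algebra
  - enrollment 3 (Hank): course_id=2 -> matches Programming
  - enrollment 4 (Leo): course_id=1 -> matches Statistics
  - enrollment 5 (Frank): course_id=2 -> matches Programming
  - enrollment 6 (Xander): course_id=NULL, no match -> kept with NULL
All 6 rows appear; 1 has NULL course.

SQL:
SELECT a.student, b.title AS course
FROM enrollments a
LEFT JOIN courses b ON a.course_id = b.id

Result:
student | course        
--------+---------------
Wendy   | Linear Algebra
Carol   | Linear Algebra
Hank    | Programming   
Leo     | Statistics    
Frank   | Programming   
Xander  | NULL          


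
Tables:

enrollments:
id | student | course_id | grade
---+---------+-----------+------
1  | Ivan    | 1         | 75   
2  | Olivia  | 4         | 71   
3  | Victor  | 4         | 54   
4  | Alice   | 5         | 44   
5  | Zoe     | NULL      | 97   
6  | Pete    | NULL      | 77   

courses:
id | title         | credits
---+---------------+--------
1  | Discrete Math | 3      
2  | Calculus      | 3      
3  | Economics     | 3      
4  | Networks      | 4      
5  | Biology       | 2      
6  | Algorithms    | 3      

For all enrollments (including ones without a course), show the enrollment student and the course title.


LEFT JOIN keeps every row from enrollments (the left table); where course_id has no match in courses, the course columns become NULL. Walk through each enrollment:
  - enrollment 1 (Ivan): course_id=1 -> matches Discrete Math
  - enrollment 2 (Olivia): course_id=4 -> matches Networks
  - enrollment 3 (Victor): course_id=4 -> matches Networks
  - enrollment 4 (Alice): course_id=5 -> matches Biology
  - enrollment 5 (Zoe): course_id=NULL, no match -> kept with NULL
  - enrollment 6 (Pete): course_id=NULL, no match -> kept with NULL
All 6 rows appear; 2 have NULL course.

SQL:
SELECT a.student, b.title AS course
FROM enrollments a
LEFT JOIN courses b ON a.course_id = b.id

Result:
student | course       
--------+--------------
Ivan    | Discrete Math
Olivia  | Networks     
Victor  | Networks     
Alice   | Biology      
Zoe     | NULL         
Pete    | NULL         


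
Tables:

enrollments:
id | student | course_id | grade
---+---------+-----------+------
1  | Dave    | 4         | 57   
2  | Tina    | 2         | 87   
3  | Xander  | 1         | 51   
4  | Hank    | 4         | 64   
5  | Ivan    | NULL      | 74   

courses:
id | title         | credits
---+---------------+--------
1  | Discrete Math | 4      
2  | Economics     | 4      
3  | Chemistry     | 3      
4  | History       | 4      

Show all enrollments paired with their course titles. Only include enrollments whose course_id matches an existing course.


INNER JOIN keeps only enrollments rows whose course_id matches an id in courses. Walk through each enrollment:
  - enrollment 1 (Dave): course_id=4 -> matches History
  - enrollment 2 (Tina): course_id=2 -> matches Economics
  - enrollment 3 (Xander): course_id=1 -> matches Discrete Math
  - enrollment 4 (Hank): course_id=4 -> matches History
  - enrollment 5 (Ivan): course_id=NULL, no match -> dropped
So 1 of 5 rows is dropped.

SQL:
SELECT a.student, b.title AS course
FROM enrollments a
INNER JOIN courses b ON a.course_id = b.id

Result:
student | course       
--------+--------------
Dave    | History      
Tina    | Economics    
Xander  | Discrete Math
Hank    | History      


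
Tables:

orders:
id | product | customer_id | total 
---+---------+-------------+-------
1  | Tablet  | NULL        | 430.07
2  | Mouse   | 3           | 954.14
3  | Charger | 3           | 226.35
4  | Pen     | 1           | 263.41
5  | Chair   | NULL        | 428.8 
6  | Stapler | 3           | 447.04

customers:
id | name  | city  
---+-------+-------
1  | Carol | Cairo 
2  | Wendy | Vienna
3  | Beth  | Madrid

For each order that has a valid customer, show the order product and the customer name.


INNER JOIN keeps only orders rows whose customer_id matches an id in customers. Walk through each order:
  - order 1 (Tablet): customer_id=NULL, no match -> dropped
  - order 2 (Mouse): customer_id=3 -> matches Beth
  - order 3 (Charger): customer_id=3 -> matches Beth
  - order 4 (Pen): customer_id=1 -> matches Carol
  - order 5 (Chair): customer_id=NULL, no match -> dropped
  - order 6 (Stapler): customer_id=3 -> matches Beth
So 2 of 6 rows are dropped.

SQL:
SELECT a.product, b.name AS customer
FROM orders a
INNER JOIN customers b ON a.customer_id = b.id

Result:
product | customer
--------+---------
Mouse   | Beth    
Charger | Beth    
Pen     | Carol   
Stapler | Beth    


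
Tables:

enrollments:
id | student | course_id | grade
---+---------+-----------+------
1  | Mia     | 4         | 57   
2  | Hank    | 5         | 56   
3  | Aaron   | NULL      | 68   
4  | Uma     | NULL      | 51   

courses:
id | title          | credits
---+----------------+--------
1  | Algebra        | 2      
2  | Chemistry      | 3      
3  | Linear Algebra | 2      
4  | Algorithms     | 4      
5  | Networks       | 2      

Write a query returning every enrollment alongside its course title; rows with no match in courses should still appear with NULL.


LEFT JOIN keeps every row from enrollments (the left table); where course_id has no match in courses, the course columns become NULL. Walk through each enrollment:
  - enrollment 1 (Mia): course_id=4 -> matches Algorithms
  - enrollment 2 (Hank): course_id=5 -> matches Networks
  - enrollment 3 (Aaron): course_id=NULL, no match -> kept with NULL
  - enrollment 4 (Uma): course_id=NULL, no match -> kept with NULL
All 4 rows appear; 2 have NULL course.

SQL:
SELECT a.student, b.title AS course
FROM enrollments a
LEFT JOIN courses b ON a.course_id = b.id

Result:
student | course    
--------+-----------
Mia     | Algorithms
Hank    | Networks  
Aaron   | NULL      
Uma     | NULL      


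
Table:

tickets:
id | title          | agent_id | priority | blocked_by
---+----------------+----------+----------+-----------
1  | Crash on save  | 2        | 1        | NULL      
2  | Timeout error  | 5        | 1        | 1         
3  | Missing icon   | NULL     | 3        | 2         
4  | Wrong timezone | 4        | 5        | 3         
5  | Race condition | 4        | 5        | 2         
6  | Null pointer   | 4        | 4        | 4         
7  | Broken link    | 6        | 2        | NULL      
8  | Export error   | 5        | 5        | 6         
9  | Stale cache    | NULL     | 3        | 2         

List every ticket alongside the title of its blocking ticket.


This is a self-join: tickets is joined to a second copy of itself, matching each row's blocked_by to another row's id. Use LEFT JOIN so rows with blocked_by=NULL are kept.
  - ticket 1 (Crash on save): blocked_by=NULL -> NULL
  - ticket 2 (Timeout error): blocked_by=1 -> Crash on save
  - ticket 3 (Missing icon): blocked_by=2 -> Timeout error
  - ticket 4 (Wrong timezone): blocked_by=3 -> Missing icon
  - ticket 5 (Race condition): blocked_by=2 -> Timeout error
  - ticket 6 (Null pointer): blocked_by=4 -> Wrong timezone
  - ticket 7 (Broken link): blocked_by=NULL -> NULL
  - ticket 8 (Export error): blocked_by=6 -> Null pointer
  - ticket 9 (Stale cache): blocked_by=2 -> Timeout error

SQL:
SELECT a.title AS item, b.title AS blocked_by
FROM tickets a
LEFT JOIN tickets b ON a.blocked_by = b.id

Result:
item           | blocked_by    
---------------+---------------
Crash on save  | NULL          
Timeout error  | Crash on save 
Missing icon   | Timeout error 
Wrong timezone | Missing icon  
Race condition | Timeout error 
Null pointer   | Wrong timezone
Broken link    | NULL          
Export error   | Null pointer  
Stale cache    | Timeout error 


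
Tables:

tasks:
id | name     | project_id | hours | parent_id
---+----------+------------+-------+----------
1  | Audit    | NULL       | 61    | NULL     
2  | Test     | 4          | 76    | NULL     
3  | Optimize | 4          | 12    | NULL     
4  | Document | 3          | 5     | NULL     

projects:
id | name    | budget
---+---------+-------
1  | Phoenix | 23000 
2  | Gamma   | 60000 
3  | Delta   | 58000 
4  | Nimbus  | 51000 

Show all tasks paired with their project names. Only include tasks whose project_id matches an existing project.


INNER JOIN keeps only tasks rows whose project_id matches an id in projects. Walk through each task:
  - task 1 (Audit): project_id=NULL, no match -> dropped
  - task 2 (Test): project_id=4 -> matches Nimbus
  - task 3 (Optimize): project_id=4 -> matches Nimbus
  - task 4 (Document): project_id=3 -> matches Delta
So 1 of 4 rows is dropped.

SQL:
SELECT a.name, b.name AS project
FROM tasks a
INNER JOIN projects b ON a.project_id = b.id

Result:
name     | project
---------+--------
Test     | Nimbus 
Optimize | Nimbus 
Document | Delta  


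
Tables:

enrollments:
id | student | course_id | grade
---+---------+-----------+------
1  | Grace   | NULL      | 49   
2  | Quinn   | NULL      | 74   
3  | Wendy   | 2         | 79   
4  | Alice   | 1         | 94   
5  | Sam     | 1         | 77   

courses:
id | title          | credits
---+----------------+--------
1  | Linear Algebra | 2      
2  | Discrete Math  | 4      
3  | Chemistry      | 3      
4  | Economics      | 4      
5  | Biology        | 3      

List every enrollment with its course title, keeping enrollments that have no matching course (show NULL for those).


LEFT JOIN keeps every row from enrollments (the left table); where course_id has no match in courses, the course columns become NULL. Walk through each enrollment:
  - enrollment 1 (Grace): course_id=NULL, no match -> kept with NULL
  - enrollment 2 (Quinn): course_id=NULL, no match -> kept with NULL
  - enrollment 3 (Wendy): course_id=2 -> matches Discrete Math
  - enrollment 4 (Alice): course_id=1 -> matches Linear Algebra
  - enrollment 5 (Sam): course_id=1 -> matches Linear Algebra
All 5 rows appear; 2 have NULL course.

SQL:
SELECT a.student, b.title AS course
FROM enrollments a
LEFT JOIN courses b ON a.course_id = b.id

Result:
student | course        
--------+---------------
Grace   | NULL          
Quinn   | NULL          
Wendy   | Discrete Math 
Alice   | Linear Algebra
Sam     | Linear Algebra


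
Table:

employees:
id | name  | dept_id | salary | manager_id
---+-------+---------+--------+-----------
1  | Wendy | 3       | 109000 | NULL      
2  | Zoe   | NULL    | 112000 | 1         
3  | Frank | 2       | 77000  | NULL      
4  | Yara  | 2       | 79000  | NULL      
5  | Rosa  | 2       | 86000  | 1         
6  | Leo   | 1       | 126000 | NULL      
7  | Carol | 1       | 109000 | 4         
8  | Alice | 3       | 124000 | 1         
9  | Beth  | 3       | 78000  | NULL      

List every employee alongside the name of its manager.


This is a self-join: employees is joined to a second copy of itself, matching each row's manager_id to another row's id. Use LEFT JOIN so rows with manager_id=NULL are kept.
  - employee 1 (Wendy): manager_id=NULL -> NULL
  - employee 2 (Zoe): manager_id=1 -> Wendy
  - employee 3 (Frank): manager_id=NULL -> NULL
  - employee 4 (Yara): manager_id=NULL -> NULL
  - employee 5 (Rosa): manager_id=1 -> Wendy
  - employee 6 (Leo): manager_id=NULL -> NULL
  - employee 7 (Carol): manager_id=4 -> Yara
  - employee 8 (Alice): manager_id=1 -> Wendy
  - employee 9 (Beth): manager_id=NULL -> NULL

SQL:
SELECT a.name AS item, b.name AS manager
FROM employees a
LEFT JOIN employees b ON a.manager_id = b.id

Result:
item  | manager
------+--------
Wendy | NULL   
Zoe   | Wendy  
Frank | NULL   
Yara  | NULL   
Rosa  | Wendy  
Leo   | NULL   
Carol | Yara   
Alice | Wendy  
Beth  | NULL   


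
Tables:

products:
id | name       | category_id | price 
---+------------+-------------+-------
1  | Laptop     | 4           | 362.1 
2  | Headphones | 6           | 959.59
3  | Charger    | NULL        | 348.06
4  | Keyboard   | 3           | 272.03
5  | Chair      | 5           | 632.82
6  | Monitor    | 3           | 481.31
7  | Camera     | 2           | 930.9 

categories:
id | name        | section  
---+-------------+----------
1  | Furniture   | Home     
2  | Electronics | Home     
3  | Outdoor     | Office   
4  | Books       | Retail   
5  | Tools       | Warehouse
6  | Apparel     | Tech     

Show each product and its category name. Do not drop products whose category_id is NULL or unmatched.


LEFT JOIN keeps every row from products (the left table); where category_id has no match in categories, the category columns become NULL. Walk through each product:
  - product 1 (Laptop): category_id=4 -> matches Books
  - product 2 (Headphones): category_id=6 -> matches Apparel
  - product 3 (Charger): category_id=NULL, no match -> kept with NULL
  - product 4 (Keyboard): category_id=3 -> matches Outdoor
  - product 5 (Chair): category_id=5 -> matches Tools
  - product 6 (Monitor): category_id=3 -> matches Outdoor
  - product 7 (Camera): category_id=2 -> matches Electronics
All 7 rows appear; 1 has NULL category.

SQL:
SELECT a.name, b.name AS category
FROM products a
LEFT JOIN categories b ON a.category_id = b.id

Result:
name       | category   
-----------+------------
Laptop     | Books      
Headphones | Apparel    
Charger    | NULL       
Keyboard   | Outdoor    
Chair      | Tools      
Monitor    | Outdoor    
Camera     | Electronics


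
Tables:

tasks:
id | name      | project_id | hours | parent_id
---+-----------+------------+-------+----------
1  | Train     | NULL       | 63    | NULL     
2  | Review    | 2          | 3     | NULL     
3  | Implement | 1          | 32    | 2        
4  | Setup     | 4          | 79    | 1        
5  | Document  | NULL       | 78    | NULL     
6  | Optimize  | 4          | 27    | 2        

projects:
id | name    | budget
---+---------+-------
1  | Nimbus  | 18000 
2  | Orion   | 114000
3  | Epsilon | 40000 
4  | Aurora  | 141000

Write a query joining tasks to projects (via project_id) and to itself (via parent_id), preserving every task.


Two LEFT JOINs from the same base table tasks: one to projects via project_id, one to tasks itself via parent_id. Both are LEFT so every task is preserved.
Match against projects:
  - task 1 (Train): project_id=NULL, no match -> kept with NULL
  - task 2 (Review): project_id=2 -> matches Orion
  - task 3 (Implement): project_id=1 -> matches Nimbus
  - task 4 (Setup): project_id=4 -> matches Aurora
  - task 5 (Document): project_id=NULL, no match -> kept with NULL
  - task 6 (Optimize): project_id=4 -> matches Aurora
Match against tasks (self):
  - task 1 (Train): parent_id=NULL -> NULL
  - task 2 (Review): parent_id=NULL -> NULL
  - task 3 (Implement): parent_id=2 -> Review
  - task 4 (Setup): parent_id=1 -> Train
  - task 5 (Document): parent_id=NULL -> NULL
  - task 6 (Optimize): parent_id=2 -> Review

SQL:
SELECT a.name, b.name AS project, c.name AS parent
FROM tasks a
LEFT JOIN projects b ON a.project_id = b.id
LEFT JOIN tasks c ON a.parent_id = c.id

Result:
name      | project | parent
----------+---------+-------
Train     | NULL    | NULL  
Review    | Orion   | NULL  
Implement | Nimbus  | Review
Setup     | Aurora  | Train 
Document  | NULL    | NULL  
Optimize  | Aurora  | Review
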